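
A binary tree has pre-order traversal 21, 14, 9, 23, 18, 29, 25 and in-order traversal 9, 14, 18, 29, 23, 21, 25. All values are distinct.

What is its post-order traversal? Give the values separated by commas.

The first element of pre-order is the root; it splits in-order into left and right subtrees.
Root 21: left subtree has 5 nodes {9, 14, 18, 29, 23}, right has 1 {25}.
  Root 14: left subtree has 1 node {9}, right has 3 {18, 29, 23}.
    Root 23: left subtree has 2 nodes {18, 29}, right has 0 { }.
      Root 18: left subtree has 0 nodes { }, right has 1 {29}.

9, 29, 18, 23, 14, 25, 21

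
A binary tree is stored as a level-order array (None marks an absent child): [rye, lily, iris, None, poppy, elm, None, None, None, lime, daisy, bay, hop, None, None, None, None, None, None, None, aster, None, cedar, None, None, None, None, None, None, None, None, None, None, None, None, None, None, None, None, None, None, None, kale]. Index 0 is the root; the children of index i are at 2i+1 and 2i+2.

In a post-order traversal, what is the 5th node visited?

daisy

Post-order visits the left subtree, then the right subtree, then the node.
At rye: go left to lily.
  At lily: no left child.
  At lily: go right to poppy.
    At poppy: go left to lime.
      At lime: no left child.
      At lime: go right to aster.
        At aster: no left child.
        At aster: go right to kale.
          kale is a leaf — visit kale.
        Visit aster.
      Visit lime.
    At poppy: go right to daisy.
      At daisy: no left child.
      At daisy: go right to cedar.
        cedar is a leaf — visit cedar.
      Visit daisy.
    Visit poppy.
  Visit lily.
At rye: go right to iris.
  At iris: go left to elm.
    At elm: go left to bay.
      bay is a leaf — visit bay.
    At elm: go right to hop.
      hop is a leaf — visit hop.
    Visit elm.
  At iris: no right child.
  Visit iris.
Visit rye.
Full post-order sequence: kale, aster, lime, cedar, daisy, poppy, lily, bay, hop, elm, iris, rye.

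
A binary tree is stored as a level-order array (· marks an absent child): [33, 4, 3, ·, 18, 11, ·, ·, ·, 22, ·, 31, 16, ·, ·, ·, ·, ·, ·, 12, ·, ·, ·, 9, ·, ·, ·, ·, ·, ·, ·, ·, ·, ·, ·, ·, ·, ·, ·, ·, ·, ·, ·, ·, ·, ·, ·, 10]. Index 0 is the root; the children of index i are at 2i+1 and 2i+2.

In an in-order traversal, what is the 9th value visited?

In-order visits the left subtree, then the node, then the right subtree.
At 33: go left to 4.
  At 4: no left child.
  Visit 4.
  At 4: go right to 18.
    At 18: go left to 22.
      At 22: go left to 12.
        12 is a leaf — visit 12.
      Visit 22.
      At 22: no right child.
    Visit 18.
    At 18: no right child.
Visit 33.
At 33: go right to 3.
  At 3: go left to 11.
    At 11: go left to 31.
      At 31: go left to 9.
        At 9: go left to 10.
          10 is a leaf — visit 10.
        Visit 9.
        At 9: no right child.
      Visit 31.
      At 31: no right child.
    Visit 11.
    At 11: go right to 16.
      16 is a leaf — visit 16.
  Visit 3.
  At 3: no right child.
Full in-order sequence: 4, 12, 22, 18, 33, 10, 9, 31, 11, 16, 3.

11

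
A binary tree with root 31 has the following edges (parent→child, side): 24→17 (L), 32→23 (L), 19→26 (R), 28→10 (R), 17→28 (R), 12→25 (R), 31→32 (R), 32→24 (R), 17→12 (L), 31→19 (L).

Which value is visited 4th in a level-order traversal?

26

Level-order visits nodes level by level from the root, left to right within each level.
Level 0: 31
Level 1: 19, 32
Level 2: 26, 23, 24
Level 3: 17
Level 4: 12, 28
Level 5: 25, 10
Full level-order sequence: 31, 19, 32, 26, 23, 24, 17, 12, 28, 25, 10.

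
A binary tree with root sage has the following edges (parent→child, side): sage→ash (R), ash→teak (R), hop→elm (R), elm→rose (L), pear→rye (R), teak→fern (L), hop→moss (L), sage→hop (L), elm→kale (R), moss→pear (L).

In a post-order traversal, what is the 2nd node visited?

Post-order visits the left subtree, then the right subtree, then the node.
At sage: go left to hop.
  At hop: go left to moss.
    At moss: go left to pear.
      At pear: no left child.
      At pear: go right to rye.
        rye is a leaf — visit rye.
      Visit pear.
    At moss: no right child.
    Visit moss.
  At hop: go right to elm.
    At elm: go left to rose.
      rose is a leaf — visit rose.
    At elm: go right to kale.
      kale is a leaf — visit kale.
    Visit elm.
  Visit hop.
At sage: go right to ash.
  At ash: no left child.
  At ash: go right to teak.
    At teak: go left to fern.
      fern is a leaf — visit fern.
    At teak: no right child.
    Visit teak.
  Visit ash.
Visit sage.
Full post-order sequence: rye, pear, moss, rose, kale, elm, hop, fern, teak, ash, sage.

pear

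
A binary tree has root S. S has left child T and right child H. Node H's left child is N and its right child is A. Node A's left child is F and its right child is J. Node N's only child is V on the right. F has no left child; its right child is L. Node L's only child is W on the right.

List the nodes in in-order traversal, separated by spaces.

In-order visits the left subtree, then the node, then the right subtree.
At S: go left to T.
  T is a leaf — visit T.
Visit S.
At S: go right to H.
  At H: go left to N.
    At N: no left child.
    Visit N.
    At N: go right to V.
      V is a leaf — visit V.
  Visit H.
  At H: go right to A.
    At A: go left to F.
      At F: no left child.
      Visit F.
      At F: go right to L.
        At L: no left child.
        Visit L.
        At L: go right to W.
          W is a leaf — visit W.
    Visit A.
    At A: go right to J.
      J is a leaf — visit J.

T S N V H F L W A J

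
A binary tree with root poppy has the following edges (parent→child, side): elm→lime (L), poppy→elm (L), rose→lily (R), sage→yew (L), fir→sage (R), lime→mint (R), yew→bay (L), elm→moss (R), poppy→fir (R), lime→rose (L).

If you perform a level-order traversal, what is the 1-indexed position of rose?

7

Level-order visits nodes level by level from the root, left to right within each level.
Level 0: poppy
Level 1: elm, fir
Level 2: lime, moss, sage
Level 3: rose, mint, yew
Level 4: lily, bay
Full level-order sequence: poppy, elm, fir, lime, moss, sage, rose, mint, yew, lily, bay.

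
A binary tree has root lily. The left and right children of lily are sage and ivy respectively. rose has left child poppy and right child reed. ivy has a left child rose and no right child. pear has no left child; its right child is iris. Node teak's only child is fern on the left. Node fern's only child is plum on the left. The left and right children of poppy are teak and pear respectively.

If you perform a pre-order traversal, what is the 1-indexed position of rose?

4

Pre-order visits the node, then its left subtree, then its right subtree.
Visit lily.
At lily: go left to sage.
  sage is a leaf — visit sage.
At lily: go right to ivy.
  Visit ivy.
  At ivy: go left to rose.
    Visit rose.
    At rose: go left to poppy.
      Visit poppy.
      At poppy: go left to teak.
        Visit teak.
        At teak: go left to fern.
          Visit fern.
          At fern: go left to plum.
            plum is a leaf — visit plum.
          At fern: no right child.
        At teak: no right child.
      At poppy: go right to pear.
        Visit pear.
        At pear: no left child.
        At pear: go right to iris.
          iris is a leaf — visit iris.
    At rose: go right to reed.
      reed is a leaf — visit reed.
  At ivy: no right child.
Full pre-order sequence: lily, sage, ivy, rose, poppy, teak, fern, plum, pear, iris, reed.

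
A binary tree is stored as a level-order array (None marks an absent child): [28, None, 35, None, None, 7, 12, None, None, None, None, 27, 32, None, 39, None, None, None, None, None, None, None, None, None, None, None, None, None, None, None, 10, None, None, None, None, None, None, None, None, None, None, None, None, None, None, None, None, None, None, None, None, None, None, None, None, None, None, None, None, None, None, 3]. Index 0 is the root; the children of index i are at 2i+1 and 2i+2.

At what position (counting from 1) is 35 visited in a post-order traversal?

8

Post-order visits the left subtree, then the right subtree, then the node.
At 28: no left child.
At 28: go right to 35.
  At 35: go left to 7.
    At 7: go left to 27.
      27 is a leaf — visit 27.
    At 7: go right to 32.
      32 is a leaf — visit 32.
    Visit 7.
  At 35: go right to 12.
    At 12: no left child.
    At 12: go right to 39.
      At 39: no left child.
      At 39: go right to 10.
        At 10: go left to 3.
          3 is a leaf — visit 3.
        At 10: no right child.
        Visit 10.
      Visit 39.
    Visit 12.
  Visit 35.
Visit 28.
Full post-order sequence: 27, 32, 7, 3, 10, 39, 12, 35, 28.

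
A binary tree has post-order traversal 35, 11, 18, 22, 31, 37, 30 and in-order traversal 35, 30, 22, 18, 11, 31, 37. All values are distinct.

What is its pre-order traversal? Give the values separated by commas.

The last element of post-order is the root; it splits in-order into left and right subtrees.
Root 30: left subtree has 1 node {35}, right has 5 {22, 18, 11, 31, 37}.
  Root 37: left subtree has 4 nodes {22, 18, 11, 31}, right has 0 { }.
    Root 31: left subtree has 3 nodes {22, 18, 11}, right has 0 { }.
      Root 22: left subtree has 0 nodes { }, right has 2 {18, 11}.
        Root 18: left subtree has 0 nodes { }, right has 1 {11}.

30, 35, 37, 31, 22, 18, 11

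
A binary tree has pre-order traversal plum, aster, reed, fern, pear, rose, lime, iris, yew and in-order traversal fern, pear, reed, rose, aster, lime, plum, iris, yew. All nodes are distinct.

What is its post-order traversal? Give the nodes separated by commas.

The first element of pre-order is the root; it splits in-order into left and right subtrees.
Root plum: left subtree has 6 nodes {fern, pear, reed, rose, aster, lime}, right has 2 {iris, yew}.
  Root aster: left subtree has 4 nodes {fern, pear, reed, rose}, right has 1 {lime}.
    Root reed: left subtree has 2 nodes {fern, pear}, right has 1 {rose}.
      Root fern: left subtree has 0 nodes { }, right has 1 {pear}.
  Root iris: left subtree has 0 nodes { }, right has 1 {yew}.

pear, fern, rose, reed, lime, aster, yew, iris, plum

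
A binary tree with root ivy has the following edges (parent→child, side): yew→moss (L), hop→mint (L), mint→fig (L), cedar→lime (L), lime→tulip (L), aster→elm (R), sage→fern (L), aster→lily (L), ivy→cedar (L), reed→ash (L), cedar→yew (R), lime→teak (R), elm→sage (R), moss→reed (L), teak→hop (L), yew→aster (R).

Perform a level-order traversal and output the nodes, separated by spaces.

Level-order visits nodes level by level from the root, left to right within each level.
Level 0: ivy
Level 1: cedar
Level 2: lime, yew
Level 3: tulip, teak, moss, aster
Level 4: hop, reed, lily, elm
Level 5: mint, ash, sage
Level 6: fig, fern

ivy cedar lime yew tulip teak moss aster hop reed lily elm mint ash sage fig fern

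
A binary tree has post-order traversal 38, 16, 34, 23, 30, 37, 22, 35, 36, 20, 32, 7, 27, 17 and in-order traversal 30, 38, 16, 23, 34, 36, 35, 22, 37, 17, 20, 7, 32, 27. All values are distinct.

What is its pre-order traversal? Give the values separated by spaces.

17 36 30 23 16 38 34 35 22 37 27 7 20 32

The last element of post-order is the root; it splits in-order into left and right subtrees.
Root 17: left subtree has 9 nodes {30, 38, 16, 23, 34, 36, 35, 22, 37}, right has 4 {20, 7, 32, 27}.
  Root 36: left subtree has 5 nodes {30, 38, 16, 23, 34}, right has 3 {35, 22, 37}.
    Root 30: left subtree has 0 nodes { }, right has 4 {38, 16, 23, 34}.
      Root 23: left subtree has 2 nodes {38, 16}, right has 1 {34}.
        Root 16: left subtree has 1 node {38}, right has 0 { }.
    Root 35: left subtree has 0 nodes { }, right has 2 {22, 37}.
      Root 22: left subtree has 0 nodes { }, right has 1 {37}.
  Root 27: left subtree has 3 nodes {20, 7, 32}, right has 0 { }.
    Root 7: left subtree has 1 node {20}, right has 1 {32}.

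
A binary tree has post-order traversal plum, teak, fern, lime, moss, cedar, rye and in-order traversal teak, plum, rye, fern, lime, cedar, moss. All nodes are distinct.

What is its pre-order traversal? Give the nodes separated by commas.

rye, teak, plum, cedar, lime, fern, moss

The last element of post-order is the root; it splits in-order into left and right subtrees.
Root rye: left subtree has 2 nodes {teak, plum}, right has 4 {fern, lime, cedar, moss}.
  Root teak: left subtree has 0 nodes { }, right has 1 {plum}.
  Root cedar: left subtree has 2 nodes {fern, lime}, right has 1 {moss}.
    Root lime: left subtree has 1 node {fern}, right has 0 { }.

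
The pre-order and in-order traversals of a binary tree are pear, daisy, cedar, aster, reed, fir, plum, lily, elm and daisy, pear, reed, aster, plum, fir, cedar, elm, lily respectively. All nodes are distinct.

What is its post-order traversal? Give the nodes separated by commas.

daisy, reed, plum, fir, aster, elm, lily, cedar, pear

The first element of pre-order is the root; it splits in-order into left and right subtrees.
Root pear: left subtree has 1 node {daisy}, right has 7 {reed, aster, plum, fir, cedar, elm, lily}.
  Root cedar: left subtree has 4 nodes {reed, aster, plum, fir}, right has 2 {elm, lily}.
    Root aster: left subtree has 1 node {reed}, right has 2 {plum, fir}.
      Root fir: left subtree has 1 node {plum}, right has 0 { }.
    Root lily: left subtree has 1 node {elm}, right has 0 { }.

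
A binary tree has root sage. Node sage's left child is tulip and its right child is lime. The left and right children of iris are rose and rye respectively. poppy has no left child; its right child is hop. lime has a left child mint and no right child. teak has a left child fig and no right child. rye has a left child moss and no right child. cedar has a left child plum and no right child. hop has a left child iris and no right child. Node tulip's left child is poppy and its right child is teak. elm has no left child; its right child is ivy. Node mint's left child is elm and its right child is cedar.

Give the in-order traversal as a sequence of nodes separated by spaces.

In-order visits the left subtree, then the node, then the right subtree.
At sage: go left to tulip.
  At tulip: go left to poppy.
    At poppy: no left child.
    Visit poppy.
    At poppy: go right to hop.
      At hop: go left to iris.
        At iris: go left to rose.
          rose is a leaf — visit rose.
        Visit iris.
        At iris: go right to rye.
          At rye: go left to moss.
            moss is a leaf — visit moss.
          Visit rye.
          At rye: no right child.
      Visit hop.
      At hop: no right child.
  Visit tulip.
  At tulip: go right to teak.
    At teak: go left to fig.
      fig is a leaf — visit fig.
    Visit teak.
    At teak: no right child.
Visit sage.
At sage: go right to lime.
  At lime: go left to mint.
    At mint: go left to elm.
      At elm: no left child.
      Visit elm.
      At elm: go right to ivy.
        ivy is a leaf — visit ivy.
    Visit mint.
    At mint: go right to cedar.
      At cedar: go left to plum.
        plum is a leaf — visit plum.
      Visit cedar.
      At cedar: no right child.
  Visit lime.
  At lime: no right child.

poppy rose iris moss rye hop tulip fig teak sage elm ivy mint plum cedar lime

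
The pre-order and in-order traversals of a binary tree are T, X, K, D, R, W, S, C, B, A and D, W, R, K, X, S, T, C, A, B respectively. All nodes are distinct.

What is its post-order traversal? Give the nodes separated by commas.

The first element of pre-order is the root; it splits in-order into left and right subtrees.
Root T: left subtree has 6 nodes {D, W, R, K, X, S}, right has 3 {C, A, B}.
  Root X: left subtree has 4 nodes {D, W, R, K}, right has 1 {S}.
    Root K: left subtree has 3 nodes {D, W, R}, right has 0 { }.
      Root D: left subtree has 0 nodes { }, right has 2 {W, R}.
        Root R: left subtree has 1 node {W}, right has 0 { }.
  Root C: left subtree has 0 nodes { }, right has 2 {A, B}.
    Root B: left subtree has 1 node {A}, right has 0 { }.

W, R, D, K, S, X, A, B, C, T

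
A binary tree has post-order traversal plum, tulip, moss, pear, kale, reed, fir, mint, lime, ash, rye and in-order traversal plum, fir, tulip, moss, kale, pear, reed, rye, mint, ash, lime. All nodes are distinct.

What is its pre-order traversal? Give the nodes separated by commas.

rye, fir, plum, reed, kale, moss, tulip, pear, ash, mint, lime

The last element of post-order is the root; it splits in-order into left and right subtrees.
Root rye: left subtree has 7 nodes {plum, fir, tulip, moss, kale, pear, reed}, right has 3 {mint, ash, lime}.
  Root fir: left subtree has 1 node {plum}, right has 5 {tulip, moss, kale, pear, reed}.
    Root reed: left subtree has 4 nodes {tulip, moss, kale, pear}, right has 0 { }.
      Root kale: left subtree has 2 nodes {tulip, moss}, right has 1 {pear}.
        Root moss: left subtree has 1 node {tulip}, right has 0 { }.
  Root ash: left subtree has 1 node {mint}, right has 1 {lime}.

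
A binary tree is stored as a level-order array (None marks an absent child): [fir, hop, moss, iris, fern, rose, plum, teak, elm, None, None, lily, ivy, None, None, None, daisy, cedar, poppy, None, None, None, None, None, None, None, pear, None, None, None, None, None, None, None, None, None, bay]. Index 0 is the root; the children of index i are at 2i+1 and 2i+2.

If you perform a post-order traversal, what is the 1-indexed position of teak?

Post-order visits the left subtree, then the right subtree, then the node.
At fir: go left to hop.
  At hop: go left to iris.
    At iris: go left to teak.
      At teak: no left child.
      At teak: go right to daisy.
        daisy is a leaf — visit daisy.
      Visit teak.
    At iris: go right to elm.
      At elm: go left to cedar.
        At cedar: no left child.
        At cedar: go right to bay.
          bay is a leaf — visit bay.
        Visit cedar.
      At elm: go right to poppy.
        poppy is a leaf — visit poppy.
      Visit elm.
    Visit iris.
  At hop: go right to fern.
    fern is a leaf — visit fern.
  Visit hop.
At fir: go right to moss.
  At moss: go left to rose.
    At rose: go left to lily.
      lily is a leaf — visit lily.
    At rose: go right to ivy.
      At ivy: no left child.
      At ivy: go right to pear.
        pear is a leaf — visit pear.
      Visit ivy.
    Visit rose.
  At moss: go right to plum.
    plum is a leaf — visit plum.
  Visit moss.
Visit fir.
Full post-order sequence: daisy, teak, bay, cedar, poppy, elm, iris, fern, hop, lily, pear, ivy, rose, plum, moss, fir.

2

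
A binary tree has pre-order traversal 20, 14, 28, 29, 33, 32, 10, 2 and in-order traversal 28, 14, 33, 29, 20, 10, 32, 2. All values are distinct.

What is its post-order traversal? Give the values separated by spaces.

28 33 29 14 10 2 32 20

The first element of pre-order is the root; it splits in-order into left and right subtrees.
Root 20: left subtree has 4 nodes {28, 14, 33, 29}, right has 3 {10, 32, 2}.
  Root 14: left subtree has 1 node {28}, right has 2 {33, 29}.
    Root 29: left subtree has 1 node {33}, right has 0 { }.
  Root 32: left subtree has 1 node {10}, right has 1 {2}.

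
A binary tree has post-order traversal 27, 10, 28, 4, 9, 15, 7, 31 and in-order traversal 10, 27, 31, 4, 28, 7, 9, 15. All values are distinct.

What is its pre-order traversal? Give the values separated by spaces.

31 10 27 7 4 28 15 9

The last element of post-order is the root; it splits in-order into left and right subtrees.
Root 31: left subtree has 2 nodes {10, 27}, right has 5 {4, 28, 7, 9, 15}.
  Root 10: left subtree has 0 nodes { }, right has 1 {27}.
  Root 7: left subtree has 2 nodes {4, 28}, right has 2 {9, 15}.
    Root 4: left subtree has 0 nodes { }, right has 1 {28}.
    Root 15: left subtree has 1 node {9}, right has 0 { }.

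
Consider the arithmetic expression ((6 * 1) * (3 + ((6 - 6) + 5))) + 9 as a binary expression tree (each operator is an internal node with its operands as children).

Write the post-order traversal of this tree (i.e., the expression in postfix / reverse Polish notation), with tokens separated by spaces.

Post-order on an expression tree gives postfix notation: for each operator, emit left operand, right operand, then the operator.

6 1 * 3 6 6 - 5 + + * 9 +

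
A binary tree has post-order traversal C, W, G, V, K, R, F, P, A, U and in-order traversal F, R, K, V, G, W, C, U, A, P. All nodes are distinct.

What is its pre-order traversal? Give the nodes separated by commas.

U, F, R, K, V, G, W, C, A, P

The last element of post-order is the root; it splits in-order into left and right subtrees.
Root U: left subtree has 7 nodes {F, R, K, V, G, W, C}, right has 2 {A, P}.
  Root F: left subtree has 0 nodes { }, right has 6 {R, K, V, G, W, C}.
    Root R: left subtree has 0 nodes { }, right has 5 {K, V, G, W, C}.
      Root K: left subtree has 0 nodes { }, right has 4 {V, G, W, C}.
        Root V: left subtree has 0 nodes { }, right has 3 {G, W, C}.
          Root G: left subtree has 0 nodes { }, right has 2 {W, C}.
            Root W: left subtree has 0 nodes { }, right has 1 {C}.
  Root A: left subtree has 0 nodes { }, right has 1 {P}.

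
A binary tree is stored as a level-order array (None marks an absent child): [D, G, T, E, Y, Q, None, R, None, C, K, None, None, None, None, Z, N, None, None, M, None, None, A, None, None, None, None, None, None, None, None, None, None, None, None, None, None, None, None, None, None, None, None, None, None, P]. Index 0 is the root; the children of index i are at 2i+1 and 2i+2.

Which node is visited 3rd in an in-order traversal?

N

In-order visits the left subtree, then the node, then the right subtree.
At D: go left to G.
  At G: go left to E.
    At E: go left to R.
      At R: go left to Z.
        Z is a leaf — visit Z.
      Visit R.
      At R: go right to N.
        N is a leaf — visit N.
    Visit E.
    At E: no right child.
  Visit G.
  At G: go right to Y.
    At Y: go left to C.
      At C: go left to M.
        M is a leaf — visit M.
      Visit C.
      At C: no right child.
    Visit Y.
    At Y: go right to K.
      At K: no left child.
      Visit K.
      At K: go right to A.
        At A: go left to P.
          P is a leaf — visit P.
        Visit A.
        At A: no right child.
Visit D.
At D: go right to T.
  At T: go left to Q.
    Q is a leaf — visit Q.
  Visit T.
  At T: no right child.
Full in-order sequence: Z, R, N, E, G, M, C, Y, K, P, A, D, Q, T.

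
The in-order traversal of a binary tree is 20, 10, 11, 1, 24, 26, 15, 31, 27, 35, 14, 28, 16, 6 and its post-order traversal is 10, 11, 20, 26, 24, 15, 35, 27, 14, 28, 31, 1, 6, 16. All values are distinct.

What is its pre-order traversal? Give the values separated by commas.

The last element of post-order is the root; it splits in-order into left and right subtrees.
Root 16: left subtree has 12 nodes {20, 10, 11, 1, 24, 26, 15, 31, 27, 35, 14, 28}, right has 1 {6}.
  Root 1: left subtree has 3 nodes {20, 10, 11}, right has 8 {24, 26, 15, 31, 27, 35, 14, 28}.
    Root 20: left subtree has 0 nodes { }, right has 2 {10, 11}.
      Root 11: left subtree has 1 node {10}, right has 0 { }.
    Root 31: left subtree has 3 nodes {24, 26, 15}, right has 4 {27, 35, 14, 28}.
      Root 15: left subtree has 2 nodes {24, 26}, right has 0 { }.
        Root 24: left subtree has 0 nodes { }, right has 1 {26}.
      Root 28: left subtree has 3 nodes {27, 35, 14}, right has 0 { }.
        Root 14: left subtree has 2 nodes {27, 35}, right has 0 { }.
          Root 27: left subtree has 0 nodes { }, right has 1 {35}.

16, 1, 20, 11, 10, 31, 15, 24, 26, 28, 14, 27, 35, 6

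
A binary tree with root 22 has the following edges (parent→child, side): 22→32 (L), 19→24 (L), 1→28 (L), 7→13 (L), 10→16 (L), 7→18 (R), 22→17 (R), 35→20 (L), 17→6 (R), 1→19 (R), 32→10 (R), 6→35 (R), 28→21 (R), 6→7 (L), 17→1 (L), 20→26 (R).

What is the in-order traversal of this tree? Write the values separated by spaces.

32 16 10 22 28 21 1 24 19 17 13 7 18 6 20 26 35

In-order visits the left subtree, then the node, then the right subtree.
At 22: go left to 32.
  At 32: no left child.
  Visit 32.
  At 32: go right to 10.
    At 10: go left to 16.
      16 is a leaf — visit 16.
    Visit 10.
    At 10: no right child.
Visit 22.
At 22: go right to 17.
  At 17: go left to 1.
    At 1: go left to 28.
      At 28: no left child.
      Visit 28.
      At 28: go right to 21.
        21 is a leaf — visit 21.
    Visit 1.
    At 1: go right to 19.
      At 19: go left to 24.
        24 is a leaf — visit 24.
      Visit 19.
      At 19: no right child.
  Visit 17.
  At 17: go right to 6.
    At 6: go left to 7.
      At 7: go left to 13.
        13 is a leaf — visit 13.
      Visit 7.
      At 7: go right to 18.
        18 is a leaf — visit 18.
    Visit 6.
    At 6: go right to 35.
      At 35: go left to 20.
        At 20: no left child.
        Visit 20.
        At 20: go right to 26.
          26 is a leaf — visit 26.
      Visit 35.
      At 35: no right child.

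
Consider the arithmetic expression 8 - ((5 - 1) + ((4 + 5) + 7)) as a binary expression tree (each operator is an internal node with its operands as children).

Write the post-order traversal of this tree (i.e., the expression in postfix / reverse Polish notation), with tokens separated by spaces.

Post-order on an expression tree gives postfix notation: for each operator, emit left operand, right operand, then the operator.

8 5 1 - 4 5 + 7 + + -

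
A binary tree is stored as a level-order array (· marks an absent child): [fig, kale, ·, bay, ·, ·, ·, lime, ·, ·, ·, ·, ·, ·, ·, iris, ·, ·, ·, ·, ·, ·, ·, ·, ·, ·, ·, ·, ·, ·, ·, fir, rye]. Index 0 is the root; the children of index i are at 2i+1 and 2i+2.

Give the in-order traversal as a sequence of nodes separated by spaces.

fir iris rye lime bay kale fig

In-order visits the left subtree, then the node, then the right subtree.
At fig: go left to kale.
  At kale: go left to bay.
    At bay: go left to lime.
      At lime: go left to iris.
        At iris: go left to fir.
          fir is a leaf — visit fir.
        Visit iris.
        At iris: go right to rye.
          rye is a leaf — visit rye.
      Visit lime.
      At lime: no right child.
    Visit bay.
    At bay: no right child.
  Visit kale.
  At kale: no right child.
Visit fig.
At fig: no right child.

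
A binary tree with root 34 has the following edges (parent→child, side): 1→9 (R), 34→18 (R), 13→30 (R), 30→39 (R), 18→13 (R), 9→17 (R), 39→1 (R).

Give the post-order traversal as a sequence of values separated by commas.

Post-order visits the left subtree, then the right subtree, then the node.
At 34: no left child.
At 34: go right to 18.
  At 18: no left child.
  At 18: go right to 13.
    At 13: no left child.
    At 13: go right to 30.
      At 30: no left child.
      At 30: go right to 39.
        At 39: no left child.
        At 39: go right to 1.
          At 1: no left child.
          At 1: go right to 9.
            At 9: no left child.
            At 9: go right to 17.
              17 is a leaf — visit 17.
            Visit 9.
          Visit 1.
        Visit 39.
      Visit 30.
    Visit 13.
  Visit 18.
Visit 34.

17, 9, 1, 39, 30, 13, 18, 34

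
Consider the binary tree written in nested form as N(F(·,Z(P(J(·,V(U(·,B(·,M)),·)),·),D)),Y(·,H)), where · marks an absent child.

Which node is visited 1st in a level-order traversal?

Level-order visits nodes level by level from the root, left to right within each level.
Level 0: N
Level 1: F, Y
Level 2: Z, H
Level 3: P, D
Level 4: J
Level 5: V
Level 6: U
Level 7: B
Level 8: M
Full level-order sequence: N, F, Y, Z, H, P, D, J, V, U, B, M.

N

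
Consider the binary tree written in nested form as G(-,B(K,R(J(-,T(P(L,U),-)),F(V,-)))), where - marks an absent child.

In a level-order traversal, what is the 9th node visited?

P

Level-order visits nodes level by level from the root, left to right within each level.
Level 0: G
Level 1: B
Level 2: K, R
Level 3: J, F
Level 4: T, V
Level 5: P
Level 6: L, U
Full level-order sequence: G, B, K, R, J, F, T, V, P, L, U.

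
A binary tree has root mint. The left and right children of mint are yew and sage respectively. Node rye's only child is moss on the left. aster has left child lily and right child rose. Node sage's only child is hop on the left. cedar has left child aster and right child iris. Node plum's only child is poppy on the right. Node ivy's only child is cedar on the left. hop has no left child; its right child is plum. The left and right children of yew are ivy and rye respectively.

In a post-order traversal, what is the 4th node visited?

Post-order visits the left subtree, then the right subtree, then the node.
At mint: go left to yew.
  At yew: go left to ivy.
    At ivy: go left to cedar.
      At cedar: go left to aster.
        At aster: go left to lily.
          lily is a leaf — visit lily.
        At aster: go right to rose.
          rose is a leaf — visit rose.
        Visit aster.
      At cedar: go right to iris.
        iris is a leaf — visit iris.
      Visit cedar.
    At ivy: no right child.
    Visit ivy.
  At yew: go right to rye.
    At rye: go left to moss.
      moss is a leaf — visit moss.
    At rye: no right child.
    Visit rye.
  Visit yew.
At mint: go right to sage.
  At sage: go left to hop.
    At hop: no left child.
    At hop: go right to plum.
      At plum: no left child.
      At plum: go right to poppy.
        poppy is a leaf — visit poppy.
      Visit plum.
    Visit hop.
  At sage: no right child.
  Visit sage.
Visit mint.
Full post-order sequence: lily, rose, aster, iris, cedar, ivy, moss, rye, yew, poppy, plum, hop, sage, mint.

iris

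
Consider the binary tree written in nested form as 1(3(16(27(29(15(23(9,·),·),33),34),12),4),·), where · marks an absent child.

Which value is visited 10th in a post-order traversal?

Post-order visits the left subtree, then the right subtree, then the node.
At 1: go left to 3.
  At 3: go left to 16.
    At 16: go left to 27.
      At 27: go left to 29.
        At 29: go left to 15.
          At 15: go left to 23.
            At 23: go left to 9.
              9 is a leaf — visit 9.
            At 23: no right child.
            Visit 23.
          At 15: no right child.
          Visit 15.
        At 29: go right to 33.
          33 is a leaf — visit 33.
        Visit 29.
      At 27: go right to 34.
        34 is a leaf — visit 34.
      Visit 27.
    At 16: go right to 12.
      12 is a leaf — visit 12.
    Visit 16.
  At 3: go right to 4.
    4 is a leaf — visit 4.
  Visit 3.
At 1: no right child.
Visit 1.
Full post-order sequence: 9, 23, 15, 33, 29, 34, 27, 12, 16, 4, 3, 1.

4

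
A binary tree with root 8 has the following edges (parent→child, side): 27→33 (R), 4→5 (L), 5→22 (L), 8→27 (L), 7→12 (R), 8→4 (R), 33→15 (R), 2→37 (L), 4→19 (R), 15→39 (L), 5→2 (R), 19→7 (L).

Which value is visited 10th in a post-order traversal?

7

Post-order visits the left subtree, then the right subtree, then the node.
At 8: go left to 27.
  At 27: no left child.
  At 27: go right to 33.
    At 33: no left child.
    At 33: go right to 15.
      At 15: go left to 39.
        39 is a leaf — visit 39.
      At 15: no right child.
      Visit 15.
    Visit 33.
  Visit 27.
At 8: go right to 4.
  At 4: go left to 5.
    At 5: go left to 22.
      22 is a leaf — visit 22.
    At 5: go right to 2.
      At 2: go left to 37.
        37 is a leaf — visit 37.
      At 2: no right child.
      Visit 2.
    Visit 5.
  At 4: go right to 19.
    At 19: go left to 7.
      At 7: no left child.
      At 7: go right to 12.
        12 is a leaf — visit 12.
      Visit 7.
    At 19: no right child.
    Visit 19.
  Visit 4.
Visit 8.
Full post-order sequence: 39, 15, 33, 27, 22, 37, 2, 5, 12, 7, 19, 4, 8.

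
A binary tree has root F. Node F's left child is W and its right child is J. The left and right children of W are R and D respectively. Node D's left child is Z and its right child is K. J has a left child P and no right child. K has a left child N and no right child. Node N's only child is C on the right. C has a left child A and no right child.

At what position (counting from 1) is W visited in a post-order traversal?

8

Post-order visits the left subtree, then the right subtree, then the node.
At F: go left to W.
  At W: go left to R.
    R is a leaf — visit R.
  At W: go right to D.
    At D: go left to Z.
      Z is a leaf — visit Z.
    At D: go right to K.
      At K: go left to N.
        At N: no left child.
        At N: go right to C.
          At C: go left to A.
            A is a leaf — visit A.
          At C: no right child.
          Visit C.
        Visit N.
      At K: no right child.
      Visit K.
    Visit D.
  Visit W.
At F: go right to J.
  At J: go left to P.
    P is a leaf — visit P.
  At J: no right child.
  Visit J.
Visit F.
Full post-order sequence: R, Z, A, C, N, K, D, W, P, J, F.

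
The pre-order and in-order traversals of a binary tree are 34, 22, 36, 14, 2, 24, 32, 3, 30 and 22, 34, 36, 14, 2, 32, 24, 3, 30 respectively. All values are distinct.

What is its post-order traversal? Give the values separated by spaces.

The first element of pre-order is the root; it splits in-order into left and right subtrees.
Root 34: left subtree has 1 node {22}, right has 7 {36, 14, 2, 32, 24, 3, 30}.
  Root 36: left subtree has 0 nodes { }, right has 6 {14, 2, 32, 24, 3, 30}.
    Root 14: left subtree has 0 nodes { }, right has 5 {2, 32, 24, 3, 30}.
      Root 2: left subtree has 0 nodes { }, right has 4 {32, 24, 3, 30}.
        Root 24: left subtree has 1 node {32}, right has 2 {3, 30}.
          Root 3: left subtree has 0 nodes { }, right has 1 {30}.

22 32 30 3 24 2 14 36 34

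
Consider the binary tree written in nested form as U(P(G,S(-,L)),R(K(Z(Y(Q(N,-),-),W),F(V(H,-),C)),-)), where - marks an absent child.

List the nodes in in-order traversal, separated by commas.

G, P, S, L, U, N, Q, Y, Z, W, K, H, V, F, C, R

In-order visits the left subtree, then the node, then the right subtree.
At U: go left to P.
  At P: go left to G.
    G is a leaf — visit G.
  Visit P.
  At P: go right to S.
    At S: no left child.
    Visit S.
    At S: go right to L.
      L is a leaf — visit L.
Visit U.
At U: go right to R.
  At R: go left to K.
    At K: go left to Z.
      At Z: go left to Y.
        At Y: go left to Q.
          At Q: go left to N.
            N is a leaf — visit N.
          Visit Q.
          At Q: no right child.
        Visit Y.
        At Y: no right child.
      Visit Z.
      At Z: go right to W.
        W is a leaf — visit W.
    Visit K.
    At K: go right to F.
      At F: go left to V.
        At V: go left to H.
          H is a leaf — visit H.
        Visit V.
        At V: no right child.
      Visit F.
      At F: go right to C.
        C is a leaf — visit C.
  Visit R.
  At R: no right child.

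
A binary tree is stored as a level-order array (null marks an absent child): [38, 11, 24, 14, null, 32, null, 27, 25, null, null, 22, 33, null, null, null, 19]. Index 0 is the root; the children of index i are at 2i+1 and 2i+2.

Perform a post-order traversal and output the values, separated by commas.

19, 27, 25, 14, 11, 22, 33, 32, 24, 38

Post-order visits the left subtree, then the right subtree, then the node.
At 38: go left to 11.
  At 11: go left to 14.
    At 14: go left to 27.
      At 27: no left child.
      At 27: go right to 19.
        19 is a leaf — visit 19.
      Visit 27.
    At 14: go right to 25.
      25 is a leaf — visit 25.
    Visit 14.
  At 11: no right child.
  Visit 11.
At 38: go right to 24.
  At 24: go left to 32.
    At 32: go left to 22.
      22 is a leaf — visit 22.
    At 32: go right to 33.
      33 is a leaf — visit 33.
    Visit 32.
  At 24: no right child.
  Visit 24.
Visit 38.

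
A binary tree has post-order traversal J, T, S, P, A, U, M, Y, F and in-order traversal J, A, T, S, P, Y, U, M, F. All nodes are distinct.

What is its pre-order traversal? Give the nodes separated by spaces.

The last element of post-order is the root; it splits in-order into left and right subtrees.
Root F: left subtree has 8 nodes {J, A, T, S, P, Y, U, M}, right has 0 { }.
  Root Y: left subtree has 5 nodes {J, A, T, S, P}, right has 2 {U, M}.
    Root A: left subtree has 1 node {J}, right has 3 {T, S, P}.
      Root P: left subtree has 2 nodes {T, S}, right has 0 { }.
        Root S: left subtree has 1 node {T}, right has 0 { }.
    Root M: left subtree has 1 node {U}, right has 0 { }.

F Y A J P S T M U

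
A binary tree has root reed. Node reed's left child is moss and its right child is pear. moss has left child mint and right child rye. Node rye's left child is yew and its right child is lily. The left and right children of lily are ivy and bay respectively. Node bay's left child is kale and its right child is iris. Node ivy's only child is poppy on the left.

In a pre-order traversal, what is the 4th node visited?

rye

Pre-order visits the node, then its left subtree, then its right subtree.
Visit reed.
At reed: go left to moss.
  Visit moss.
  At moss: go left to mint.
    mint is a leaf — visit mint.
  At moss: go right to rye.
    Visit rye.
    At rye: go left to yew.
      yew is a leaf — visit yew.
    At rye: go right to lily.
      Visit lily.
      At lily: go left to ivy.
        Visit ivy.
        At ivy: go left to poppy.
          poppy is a leaf — visit poppy.
        At ivy: no right child.
      At lily: go right to bay.
        Visit bay.
        At bay: go left to kale.
          kale is a leaf — visit kale.
        At bay: go right to iris.
          iris is a leaf — visit iris.
At reed: go right to pear.
  pear is a leaf — visit pear.
Full pre-order sequence: reed, moss, mint, rye, yew, lily, ivy, poppy, bay, kale, iris, pear.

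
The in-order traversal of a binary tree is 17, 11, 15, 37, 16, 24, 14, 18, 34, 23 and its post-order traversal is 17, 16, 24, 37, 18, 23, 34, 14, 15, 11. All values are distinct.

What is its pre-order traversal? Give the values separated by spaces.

11 17 15 14 37 24 16 34 18 23

The last element of post-order is the root; it splits in-order into left and right subtrees.
Root 11: left subtree has 1 node {17}, right has 8 {15, 37, 16, 24, 14, 18, 34, 23}.
  Root 15: left subtree has 0 nodes { }, right has 7 {37, 16, 24, 14, 18, 34, 23}.
    Root 14: left subtree has 3 nodes {37, 16, 24}, right has 3 {18, 34, 23}.
      Root 37: left subtree has 0 nodes { }, right has 2 {16, 24}.
        Root 24: left subtree has 1 node {16}, right has 0 { }.
      Root 34: left subtree has 1 node {18}, right has 1 {23}.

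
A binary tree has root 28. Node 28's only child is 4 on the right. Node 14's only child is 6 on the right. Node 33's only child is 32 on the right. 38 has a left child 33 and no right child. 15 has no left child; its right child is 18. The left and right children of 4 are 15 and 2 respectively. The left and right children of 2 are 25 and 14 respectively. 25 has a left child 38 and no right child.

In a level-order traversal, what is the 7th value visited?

Level-order visits nodes level by level from the root, left to right within each level.
Level 0: 28
Level 1: 4
Level 2: 15, 2
Level 3: 18, 25, 14
Level 4: 38, 6
Level 5: 33
Level 6: 32
Full level-order sequence: 28, 4, 15, 2, 18, 25, 14, 38, 6, 33, 32.

14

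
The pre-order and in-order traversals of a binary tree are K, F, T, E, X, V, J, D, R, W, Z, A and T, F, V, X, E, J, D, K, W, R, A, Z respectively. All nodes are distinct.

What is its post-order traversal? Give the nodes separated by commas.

T, V, X, D, J, E, F, W, A, Z, R, K

The first element of pre-order is the root; it splits in-order into left and right subtrees.
Root K: left subtree has 7 nodes {T, F, V, X, E, J, D}, right has 4 {W, R, A, Z}.
  Root F: left subtree has 1 node {T}, right has 5 {V, X, E, J, D}.
    Root E: left subtree has 2 nodes {V, X}, right has 2 {J, D}.
      Root X: left subtree has 1 node {V}, right has 0 { }.
      Root J: left subtree has 0 nodes { }, right has 1 {D}.
  Root R: left subtree has 1 node {W}, right has 2 {A, Z}.
    Root Z: left subtree has 1 node {A}, right has 0 { }.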